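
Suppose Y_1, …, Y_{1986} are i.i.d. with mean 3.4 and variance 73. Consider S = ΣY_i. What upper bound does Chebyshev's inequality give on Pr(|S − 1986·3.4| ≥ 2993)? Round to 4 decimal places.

0.0162

Var(S) = n·Var(Y_i) = 1986·73 = 144978.
Chebyshev: Pr(|S − 1986·3.4| ≥ 2993) ≤ Var(S)/2993² = 144978/8958049 = 0.0162.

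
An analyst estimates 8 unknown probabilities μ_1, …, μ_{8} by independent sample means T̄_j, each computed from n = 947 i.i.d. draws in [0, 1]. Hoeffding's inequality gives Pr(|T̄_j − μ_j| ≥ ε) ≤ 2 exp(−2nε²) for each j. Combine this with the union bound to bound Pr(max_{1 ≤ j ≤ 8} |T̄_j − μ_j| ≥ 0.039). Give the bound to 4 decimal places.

Per-experiment Hoeffding bound: 2·exp(−2·947·0.039²) = 2·exp(−2.88077) = 0.11218.
Union bound over 8 events: 8·0.11218 = 0.89746.

0.8975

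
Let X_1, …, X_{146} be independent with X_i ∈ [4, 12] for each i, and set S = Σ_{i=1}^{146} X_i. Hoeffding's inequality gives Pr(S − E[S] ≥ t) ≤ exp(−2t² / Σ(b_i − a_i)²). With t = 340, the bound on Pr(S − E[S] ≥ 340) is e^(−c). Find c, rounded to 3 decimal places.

24.743

Σ(b_i − a_i)² = 146·(8)² = 9344.
c = 2t²/9344 = 2·340²/9344 = 24.7432.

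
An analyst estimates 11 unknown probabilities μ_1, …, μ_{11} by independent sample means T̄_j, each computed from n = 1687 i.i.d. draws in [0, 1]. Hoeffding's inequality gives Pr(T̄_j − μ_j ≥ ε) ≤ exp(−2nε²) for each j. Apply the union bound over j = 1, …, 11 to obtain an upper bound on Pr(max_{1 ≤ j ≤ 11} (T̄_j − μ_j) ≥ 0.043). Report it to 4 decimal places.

0.0215

Per-experiment Hoeffding bound: exp(−2·1687·0.043²) = exp(−6.23853) = 0.0019527.
Union bound over 11 events: 11·0.0019527 = 0.02148.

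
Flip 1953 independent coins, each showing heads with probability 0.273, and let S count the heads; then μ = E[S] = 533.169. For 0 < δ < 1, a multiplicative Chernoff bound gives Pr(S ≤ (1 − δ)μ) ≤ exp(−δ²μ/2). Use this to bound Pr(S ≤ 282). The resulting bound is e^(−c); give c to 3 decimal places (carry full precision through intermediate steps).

Write 282 = (1 − δ)μ, so δ = 1 − 282/533.169 = 0.471087…
Then the exponent is δ²μ/2 = (μ − 282)²/(2μ) = 59.161229.

59.161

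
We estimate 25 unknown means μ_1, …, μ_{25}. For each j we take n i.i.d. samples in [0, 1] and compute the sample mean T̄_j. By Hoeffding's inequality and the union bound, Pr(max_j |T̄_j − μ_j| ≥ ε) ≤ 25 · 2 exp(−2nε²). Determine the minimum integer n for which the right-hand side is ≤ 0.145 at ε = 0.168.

Need 2·25·exp(−2nε²) ≤ 0.145, i.e. exp(−2nε²) ≤ 0.145/50.
So 2nε² ≥ ln(50/0.145) = 5.843045.
Hence n ≥ 5.843045/(2·0.168²) = 103.512.
The smallest integer n is 104.

104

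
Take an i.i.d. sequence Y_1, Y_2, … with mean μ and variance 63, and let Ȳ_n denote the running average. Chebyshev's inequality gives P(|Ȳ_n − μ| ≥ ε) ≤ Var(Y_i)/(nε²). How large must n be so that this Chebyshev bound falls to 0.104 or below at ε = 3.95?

39

Require 63/(n·3.95²) ≤ 0.104, i.e. n ≥ 63/(0.104·3.95²) = 38.825.
The smallest integer n is 39.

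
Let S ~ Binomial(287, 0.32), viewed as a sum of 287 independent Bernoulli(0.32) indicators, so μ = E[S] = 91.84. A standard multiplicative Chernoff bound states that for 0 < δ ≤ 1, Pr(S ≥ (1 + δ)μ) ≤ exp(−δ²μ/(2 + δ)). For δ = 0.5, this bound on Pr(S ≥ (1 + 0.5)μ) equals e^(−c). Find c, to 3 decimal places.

c = δ²μ/(2 + δ) = 0.5²·91.84/(2 + 0.5) = 9.1840.

9.184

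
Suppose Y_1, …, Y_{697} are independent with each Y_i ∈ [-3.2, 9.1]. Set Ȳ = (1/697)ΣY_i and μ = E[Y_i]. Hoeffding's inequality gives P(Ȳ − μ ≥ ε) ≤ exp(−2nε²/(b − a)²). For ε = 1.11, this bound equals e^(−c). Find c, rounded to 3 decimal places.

11.353

c = 2nε²/(b − a)² = 2·697·1.11² / 12.3² = 11.3527.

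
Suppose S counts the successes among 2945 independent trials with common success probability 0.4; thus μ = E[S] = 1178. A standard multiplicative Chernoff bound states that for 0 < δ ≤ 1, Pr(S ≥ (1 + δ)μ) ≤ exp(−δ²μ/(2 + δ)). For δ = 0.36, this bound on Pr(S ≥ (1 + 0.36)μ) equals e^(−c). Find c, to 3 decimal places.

c = δ²μ/(2 + δ) = 0.36²·1178/(2 + 0.36) = 64.6902.

64.690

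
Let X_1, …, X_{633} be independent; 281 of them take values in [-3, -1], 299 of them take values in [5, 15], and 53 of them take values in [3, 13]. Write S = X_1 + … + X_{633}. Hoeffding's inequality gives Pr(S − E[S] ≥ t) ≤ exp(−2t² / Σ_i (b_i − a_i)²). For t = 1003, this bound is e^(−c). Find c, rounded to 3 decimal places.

Σ(b_i − a_i)² = 281·2² + 299·10² + 53·10² = 36324.
c = 2t² / 36324 = 2·1003² / 36324 = 55.3909.

55.391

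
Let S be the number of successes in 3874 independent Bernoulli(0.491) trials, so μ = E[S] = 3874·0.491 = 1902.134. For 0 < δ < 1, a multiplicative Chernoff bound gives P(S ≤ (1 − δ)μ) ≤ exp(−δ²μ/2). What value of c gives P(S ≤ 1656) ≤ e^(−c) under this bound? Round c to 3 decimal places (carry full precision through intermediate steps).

Write 1656 = (1 − δ)μ, so δ = 1 − 1656/1902.134 = 0.1293989…
Then the exponent is δ²μ/2 = (μ − 1656)²/(2μ) = 15.924731.

15.925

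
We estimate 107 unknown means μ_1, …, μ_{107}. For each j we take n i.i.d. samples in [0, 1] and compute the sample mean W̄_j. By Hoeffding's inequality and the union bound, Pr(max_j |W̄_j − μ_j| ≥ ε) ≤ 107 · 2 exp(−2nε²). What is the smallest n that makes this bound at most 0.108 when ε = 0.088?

Need 2·107·exp(−2nε²) ≤ 0.108, i.e. exp(−2nε²) ≤ 0.108/214.
So 2nε² ≥ ln(214/0.108) = 7.591600.
Hence n ≥ 7.591600/(2·0.088²) = 490.160.
The smallest integer n is 491.

491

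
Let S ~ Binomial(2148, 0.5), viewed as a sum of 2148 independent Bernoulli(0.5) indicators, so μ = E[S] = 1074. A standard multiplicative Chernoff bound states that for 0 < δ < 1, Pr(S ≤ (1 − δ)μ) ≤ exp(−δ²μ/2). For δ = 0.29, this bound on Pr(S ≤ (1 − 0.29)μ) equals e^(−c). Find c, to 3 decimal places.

45.162

c = δ²μ/2 = 0.29²·1074/2 = 45.1617.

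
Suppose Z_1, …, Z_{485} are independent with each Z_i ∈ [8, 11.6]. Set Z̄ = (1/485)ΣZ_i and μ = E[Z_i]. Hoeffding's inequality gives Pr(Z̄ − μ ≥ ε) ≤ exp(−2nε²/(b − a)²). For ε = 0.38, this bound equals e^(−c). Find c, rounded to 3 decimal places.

10.808

c = 2nε²/(b − a)² = 2·485·0.38² / 3.6² = 10.8077.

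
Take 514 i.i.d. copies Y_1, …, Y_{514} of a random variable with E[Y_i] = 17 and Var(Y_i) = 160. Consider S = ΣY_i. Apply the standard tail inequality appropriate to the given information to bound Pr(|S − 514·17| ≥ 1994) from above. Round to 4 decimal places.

With mean and variance of each term known, Chebyshev's inequality bounds the deviation of the sum (or sample mean).
Var(S) = n·Var(Y_i) = 514·160 = 82240.
Chebyshev: Pr(|S − 514·17| ≥ 1994) ≤ Var(S)/1994² = 82240/3976036 = 0.0207.

0.0207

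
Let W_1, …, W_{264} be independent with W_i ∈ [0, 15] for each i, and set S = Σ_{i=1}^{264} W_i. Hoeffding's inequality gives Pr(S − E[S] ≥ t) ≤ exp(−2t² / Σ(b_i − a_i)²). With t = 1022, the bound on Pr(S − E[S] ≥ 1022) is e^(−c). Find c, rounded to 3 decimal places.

35.168

Σ(b_i − a_i)² = 264·(15)² = 59400.
c = 2t²/59400 = 2·1022²/59400 = 35.1678.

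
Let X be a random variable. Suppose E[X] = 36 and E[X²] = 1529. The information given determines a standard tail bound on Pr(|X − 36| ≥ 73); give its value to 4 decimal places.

0.0437

The first two moments determine the variance, so Chebyshev's inequality is the sharpest standard bound available.
Var(X) = E[X²] − (E[X])² = 1529 − 1296 = 233.
Chebyshev's inequality: Pr(|X − μ| ≥ t) ≤ Var(X)/t² = 233/5329 = 0.0437.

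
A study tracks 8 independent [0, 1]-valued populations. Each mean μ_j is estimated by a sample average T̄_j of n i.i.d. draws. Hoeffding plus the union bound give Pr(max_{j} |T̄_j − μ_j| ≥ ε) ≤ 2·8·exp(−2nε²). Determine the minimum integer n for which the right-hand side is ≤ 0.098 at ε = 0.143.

Need 2·8·exp(−2nε²) ≤ 0.098, i.e. exp(−2nε²) ≤ 0.098/16.
So 2nε² ≥ ln(16/0.098) = 5.095377.
Hence n ≥ 5.095377/(2·0.143²) = 124.587.
The smallest integer n is 125.

125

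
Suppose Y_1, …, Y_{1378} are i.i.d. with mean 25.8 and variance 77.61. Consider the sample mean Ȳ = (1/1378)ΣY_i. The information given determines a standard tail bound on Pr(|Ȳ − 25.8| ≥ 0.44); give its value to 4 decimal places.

0.2909

With mean and variance of each term known, Chebyshev's inequality bounds the deviation of the sum (or sample mean).
Var(Ȳ) = Var(Y_i)/n = 77.61/1378 = 0.056321.
Chebyshev: Pr(|Ȳ − 25.8| ≥ 0.44) ≤ Var(Ȳ)/(0.44)² = 77.61/(1378·0.44²) = 0.2909.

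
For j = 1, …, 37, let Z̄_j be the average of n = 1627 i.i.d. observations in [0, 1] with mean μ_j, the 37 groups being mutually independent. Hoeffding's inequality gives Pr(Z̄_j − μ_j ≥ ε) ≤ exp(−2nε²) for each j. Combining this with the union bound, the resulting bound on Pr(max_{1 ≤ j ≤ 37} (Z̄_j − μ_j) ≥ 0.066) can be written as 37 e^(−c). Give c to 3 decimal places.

Union bound over the 37 events: Pr(max_{1 ≤ j ≤ 37} (Z̄_j − μ_j) ≥ 0.066) ≤ 37·exp(−2nε²) = 37 exp(−2·1627·0.066²).
So c = 2·1627·0.066² = 14.1744.

14.174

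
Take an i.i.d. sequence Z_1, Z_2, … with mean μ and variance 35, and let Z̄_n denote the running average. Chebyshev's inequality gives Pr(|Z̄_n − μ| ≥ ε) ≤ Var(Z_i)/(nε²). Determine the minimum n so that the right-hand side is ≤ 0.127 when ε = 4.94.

12

Require 35/(n·4.94²) ≤ 0.127, i.e. n ≥ 35/(0.127·4.94²) = 11.293.
The smallest integer n is 12.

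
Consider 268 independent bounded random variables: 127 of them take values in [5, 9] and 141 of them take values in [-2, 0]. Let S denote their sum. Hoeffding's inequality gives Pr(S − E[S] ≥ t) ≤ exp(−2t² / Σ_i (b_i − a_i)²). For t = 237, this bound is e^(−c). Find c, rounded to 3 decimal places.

43.273

Σ(b_i − a_i)² = 127·4² + 141·2² = 2596.
c = 2t² / 2596 = 2·237² / 2596 = 43.2735.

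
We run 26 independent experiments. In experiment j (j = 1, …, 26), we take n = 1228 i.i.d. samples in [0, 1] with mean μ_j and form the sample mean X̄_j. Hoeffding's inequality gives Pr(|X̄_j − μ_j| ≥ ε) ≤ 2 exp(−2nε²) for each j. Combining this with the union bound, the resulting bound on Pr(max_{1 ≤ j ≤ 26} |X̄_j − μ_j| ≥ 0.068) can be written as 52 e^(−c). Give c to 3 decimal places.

Union bound over the 26 events: Pr(max_{1 ≤ j ≤ 26} |X̄_j − μ_j| ≥ 0.068) ≤ 26·2·exp(−2nε²) = 52 exp(−2·1228·0.068²).
So c = 2·1228·0.068² = 11.3565.

11.357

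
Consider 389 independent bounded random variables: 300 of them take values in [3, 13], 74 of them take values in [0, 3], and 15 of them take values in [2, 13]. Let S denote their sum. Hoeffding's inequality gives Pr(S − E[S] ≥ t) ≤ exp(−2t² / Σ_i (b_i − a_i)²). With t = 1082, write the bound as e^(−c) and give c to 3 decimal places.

72.087

Σ(b_i − a_i)² = 300·10² + 74·3² + 15·11² = 32481.
c = 2t² / 32481 = 2·1082² / 32481 = 72.0867.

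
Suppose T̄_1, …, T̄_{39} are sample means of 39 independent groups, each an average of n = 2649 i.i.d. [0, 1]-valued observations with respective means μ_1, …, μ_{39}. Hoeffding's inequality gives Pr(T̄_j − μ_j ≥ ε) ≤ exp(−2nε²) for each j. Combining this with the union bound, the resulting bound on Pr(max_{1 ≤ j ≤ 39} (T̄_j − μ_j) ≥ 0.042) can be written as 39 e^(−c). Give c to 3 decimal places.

Union bound over the 39 events: Pr(max_{1 ≤ j ≤ 39} (T̄_j − μ_j) ≥ 0.042) ≤ 39·exp(−2nε²) = 39 exp(−2·2649·0.042²).
So c = 2·2649·0.042² = 9.3457.

9.346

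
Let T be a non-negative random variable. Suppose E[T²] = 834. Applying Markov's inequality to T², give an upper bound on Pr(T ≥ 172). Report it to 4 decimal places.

Since T ≥ 0, the event {T ≥ 172} is the same as {T² ≥ 29584}.
Markov's inequality applied to T² gives Pr(T² ≥ 29584) ≤ E[T²]/29584 = 834/29584 = 0.0282.

0.0282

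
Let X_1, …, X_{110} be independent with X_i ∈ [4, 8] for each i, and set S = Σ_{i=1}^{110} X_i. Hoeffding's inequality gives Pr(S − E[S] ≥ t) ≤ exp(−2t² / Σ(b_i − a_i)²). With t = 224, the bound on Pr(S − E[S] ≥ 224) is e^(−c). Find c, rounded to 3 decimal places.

57.018

Σ(b_i − a_i)² = 110·(4)² = 1760.
c = 2t²/1760 = 2·224²/1760 = 57.0182.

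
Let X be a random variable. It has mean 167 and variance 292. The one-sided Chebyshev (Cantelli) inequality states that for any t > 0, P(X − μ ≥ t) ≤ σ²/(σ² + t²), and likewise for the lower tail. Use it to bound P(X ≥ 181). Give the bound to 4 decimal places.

Here σ² = 292 and t = 14, so σ² + t² = 488.
Cantelli's bound: 292/488 = 0.5984.

0.5984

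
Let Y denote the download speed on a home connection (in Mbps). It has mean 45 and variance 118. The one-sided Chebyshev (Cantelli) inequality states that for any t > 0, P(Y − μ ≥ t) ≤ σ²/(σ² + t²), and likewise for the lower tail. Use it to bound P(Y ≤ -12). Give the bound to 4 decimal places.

Here σ² = 118 and t = 57, so σ² + t² = 3367.
Cantelli's bound: 118/3367 = 0.0350.

0.0350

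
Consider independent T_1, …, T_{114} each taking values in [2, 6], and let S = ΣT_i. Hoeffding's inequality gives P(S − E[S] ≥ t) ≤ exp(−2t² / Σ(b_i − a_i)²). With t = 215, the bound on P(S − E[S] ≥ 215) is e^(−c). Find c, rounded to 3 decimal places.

Σ(b_i − a_i)² = 114·(4)² = 1824.
c = 2t²/1824 = 2·215²/1824 = 50.6853.

50.685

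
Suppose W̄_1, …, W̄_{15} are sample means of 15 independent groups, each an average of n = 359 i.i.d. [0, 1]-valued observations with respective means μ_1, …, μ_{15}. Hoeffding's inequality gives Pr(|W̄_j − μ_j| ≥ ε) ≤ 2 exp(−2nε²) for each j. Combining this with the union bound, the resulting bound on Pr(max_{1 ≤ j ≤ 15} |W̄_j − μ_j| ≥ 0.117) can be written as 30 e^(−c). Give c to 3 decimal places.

9.829

Union bound over the 15 events: Pr(max_{1 ≤ j ≤ 15} |W̄_j − μ_j| ≥ 0.117) ≤ 15·2·exp(−2nε²) = 30 exp(−2·359·0.117²).
So c = 2·359·0.117² = 9.8287.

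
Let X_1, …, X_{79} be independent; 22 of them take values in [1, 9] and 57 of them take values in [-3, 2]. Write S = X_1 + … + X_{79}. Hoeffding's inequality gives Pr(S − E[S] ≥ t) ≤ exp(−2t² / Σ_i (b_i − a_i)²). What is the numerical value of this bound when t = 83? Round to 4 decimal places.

0.0077

Σ(b_i − a_i)² = 22·8² + 57·5² = 2833.
Exponent = 2·83² / 2833 = 4.86340.
Bound = exp(−4.86340) = 0.00772.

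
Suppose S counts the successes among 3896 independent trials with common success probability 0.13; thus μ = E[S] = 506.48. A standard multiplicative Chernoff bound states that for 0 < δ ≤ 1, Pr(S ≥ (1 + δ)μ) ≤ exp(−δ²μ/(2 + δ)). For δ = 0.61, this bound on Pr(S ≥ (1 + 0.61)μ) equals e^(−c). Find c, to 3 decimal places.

72.207

c = δ²μ/(2 + δ) = 0.61²·506.48/(2 + 0.61) = 72.2074.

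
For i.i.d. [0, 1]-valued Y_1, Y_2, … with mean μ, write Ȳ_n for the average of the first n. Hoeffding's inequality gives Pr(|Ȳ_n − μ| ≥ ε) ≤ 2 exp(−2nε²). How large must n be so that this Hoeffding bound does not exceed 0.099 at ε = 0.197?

Require 2·exp(−2nε²) ≤ 0.099, i.e. 2nε² ≥ ln(2/0.099) = 3.005783.
So n ≥ 3.005783 / (2·0.197²) = 38.725.
The smallest integer n is 39.

39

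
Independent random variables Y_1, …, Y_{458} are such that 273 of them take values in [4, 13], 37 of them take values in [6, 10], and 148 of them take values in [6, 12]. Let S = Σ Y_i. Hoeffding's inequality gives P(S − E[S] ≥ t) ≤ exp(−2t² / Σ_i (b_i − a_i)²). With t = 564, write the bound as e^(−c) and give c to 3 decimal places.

Σ(b_i − a_i)² = 273·9² + 37·4² + 148·6² = 28033.
c = 2t² / 28033 = 2·564² / 28033 = 22.6944.

22.694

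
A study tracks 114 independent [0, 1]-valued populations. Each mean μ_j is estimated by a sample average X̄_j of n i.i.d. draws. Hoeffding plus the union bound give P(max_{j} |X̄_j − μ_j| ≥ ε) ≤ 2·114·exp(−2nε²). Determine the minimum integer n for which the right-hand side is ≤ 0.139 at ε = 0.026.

Need 2·114·exp(−2nε²) ≤ 0.139, i.e. exp(−2nε²) ≤ 0.139/228.
So 2nε² ≥ ln(228/0.139) = 7.402627.
Hence n ≥ 7.402627/(2·0.026²) = 5475.316.
The smallest integer n is 5476.

5476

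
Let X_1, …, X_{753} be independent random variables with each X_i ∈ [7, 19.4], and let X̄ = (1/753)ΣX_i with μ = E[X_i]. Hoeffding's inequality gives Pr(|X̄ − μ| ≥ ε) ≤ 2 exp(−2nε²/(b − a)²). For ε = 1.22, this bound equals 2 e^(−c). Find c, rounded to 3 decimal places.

c = 2nε²/(b − a)² = 2·753·1.22² / 12.4² = 14.5781.

14.578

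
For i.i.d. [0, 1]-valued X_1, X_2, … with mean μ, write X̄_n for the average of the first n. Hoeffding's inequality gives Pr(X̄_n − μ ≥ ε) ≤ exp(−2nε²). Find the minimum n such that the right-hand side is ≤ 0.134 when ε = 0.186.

30

Require exp(−2nε²) ≤ 0.134, i.e. 2nε² ≥ ln(1/0.134) = 2.009915.
So n ≥ 2.009915 / (2·0.186²) = 29.048.
The smallest integer n is 30.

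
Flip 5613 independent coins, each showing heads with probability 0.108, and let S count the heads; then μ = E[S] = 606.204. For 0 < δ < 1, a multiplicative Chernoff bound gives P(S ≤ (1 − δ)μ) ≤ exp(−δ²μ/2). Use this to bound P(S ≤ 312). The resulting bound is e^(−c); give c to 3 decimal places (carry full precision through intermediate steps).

Write 312 = (1 − δ)μ, so δ = 1 − 312/606.204 = 0.4853218…
Then the exponent is δ²μ/2 = (μ − 312)²/(2μ) = 71.391803.

71.392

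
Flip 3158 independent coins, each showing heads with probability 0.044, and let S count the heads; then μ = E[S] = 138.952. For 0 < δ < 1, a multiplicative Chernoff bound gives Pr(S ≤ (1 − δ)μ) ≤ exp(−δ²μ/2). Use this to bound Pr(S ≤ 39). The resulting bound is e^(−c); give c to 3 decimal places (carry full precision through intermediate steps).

Write 39 = (1 − δ)μ, so δ = 1 − 39/138.952 = 0.7193275…
Then the exponent is δ²μ/2 = (μ − 39)²/(2μ) = 35.949113.

35.949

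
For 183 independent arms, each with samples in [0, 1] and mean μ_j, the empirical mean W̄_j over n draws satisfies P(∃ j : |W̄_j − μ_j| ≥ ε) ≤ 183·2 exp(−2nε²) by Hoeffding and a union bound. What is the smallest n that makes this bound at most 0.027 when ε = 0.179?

149

Need 2·183·exp(−2nε²) ≤ 0.027, i.e. exp(−2nε²) ≤ 0.027/366.
So 2nε² ≥ ln(366/0.027) = 9.514552.
Hence n ≥ 9.514552/(2·0.179²) = 148.475.
The smallest integer n is 149.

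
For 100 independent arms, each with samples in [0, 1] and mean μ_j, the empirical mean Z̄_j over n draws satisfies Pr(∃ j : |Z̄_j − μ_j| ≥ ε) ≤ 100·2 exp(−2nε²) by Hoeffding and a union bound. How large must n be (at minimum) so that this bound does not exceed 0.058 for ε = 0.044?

2104

Need 2·100·exp(−2nε²) ≤ 0.058, i.e. exp(−2nε²) ≤ 0.058/200.
So 2nε² ≥ ln(200/0.058) = 8.145630.
Hence n ≥ 8.145630/(2·0.044²) = 2103.727.
The smallest integer n is 2104.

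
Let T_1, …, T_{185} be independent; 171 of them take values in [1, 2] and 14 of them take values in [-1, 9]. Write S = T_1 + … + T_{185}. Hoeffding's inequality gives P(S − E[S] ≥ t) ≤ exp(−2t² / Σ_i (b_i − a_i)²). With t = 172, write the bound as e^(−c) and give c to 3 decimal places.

Σ(b_i − a_i)² = 171·1² + 14·10² = 1571.
c = 2t² / 1571 = 2·172² / 1571 = 37.6626.

37.663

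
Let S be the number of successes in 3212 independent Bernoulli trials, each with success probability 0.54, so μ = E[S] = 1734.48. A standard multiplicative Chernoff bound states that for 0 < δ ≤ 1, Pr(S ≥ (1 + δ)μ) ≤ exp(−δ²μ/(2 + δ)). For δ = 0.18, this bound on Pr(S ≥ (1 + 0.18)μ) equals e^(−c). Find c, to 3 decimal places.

c = δ²μ/(2 + δ) = 0.18²·1734.48/(2 + 0.18) = 25.7785.

25.779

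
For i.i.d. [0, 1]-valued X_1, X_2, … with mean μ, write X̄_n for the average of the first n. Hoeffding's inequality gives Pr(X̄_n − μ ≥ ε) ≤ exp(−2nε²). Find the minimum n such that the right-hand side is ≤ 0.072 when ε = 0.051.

506

Require exp(−2nε²) ≤ 0.072, i.e. 2nε² ≥ ln(1/0.072) = 2.631089.
So n ≥ 2.631089 / (2·0.051²) = 505.784.
The smallest integer n is 506.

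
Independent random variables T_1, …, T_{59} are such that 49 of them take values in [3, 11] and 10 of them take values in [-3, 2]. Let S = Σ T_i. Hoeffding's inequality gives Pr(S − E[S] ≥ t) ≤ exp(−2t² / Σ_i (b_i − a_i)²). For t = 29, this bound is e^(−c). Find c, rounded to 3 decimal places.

Σ(b_i − a_i)² = 49·8² + 10·5² = 3386.
c = 2t² / 3386 = 2·29² / 3386 = 0.4968.

0.497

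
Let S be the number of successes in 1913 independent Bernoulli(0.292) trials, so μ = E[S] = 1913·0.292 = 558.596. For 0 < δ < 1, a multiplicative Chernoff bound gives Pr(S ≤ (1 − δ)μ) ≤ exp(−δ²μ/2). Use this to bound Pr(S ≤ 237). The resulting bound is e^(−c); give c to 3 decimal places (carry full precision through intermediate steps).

Write 237 = (1 − δ)μ, so δ = 1 − 237/558.596 = 0.575722…
Then the exponent is δ²μ/2 = (μ − 237)²/(2μ) = 92.574944.

92.575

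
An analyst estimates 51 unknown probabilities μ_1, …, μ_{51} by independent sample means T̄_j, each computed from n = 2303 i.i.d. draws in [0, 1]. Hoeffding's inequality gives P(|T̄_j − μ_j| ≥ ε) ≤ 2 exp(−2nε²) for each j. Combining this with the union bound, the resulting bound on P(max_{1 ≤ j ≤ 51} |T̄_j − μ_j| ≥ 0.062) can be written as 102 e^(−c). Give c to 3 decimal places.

Union bound over the 51 events: P(max_{1 ≤ j ≤ 51} |T̄_j − μ_j| ≥ 0.062) ≤ 51·2·exp(−2nε²) = 102 exp(−2·2303·0.062²).
So c = 2·2303·0.062² = 17.7055.

17.705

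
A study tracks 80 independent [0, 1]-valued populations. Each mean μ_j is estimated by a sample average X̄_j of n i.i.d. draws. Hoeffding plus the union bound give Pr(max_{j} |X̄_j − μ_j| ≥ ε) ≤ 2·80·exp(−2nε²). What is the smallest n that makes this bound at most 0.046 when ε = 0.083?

Need 2·80·exp(−2nε²) ≤ 0.046, i.e. exp(−2nε²) ≤ 0.046/160.
So 2nε² ≥ ln(160/0.046) = 8.154288.
Hence n ≥ 8.154288/(2·0.083²) = 591.834.
The smallest integer n is 592.

592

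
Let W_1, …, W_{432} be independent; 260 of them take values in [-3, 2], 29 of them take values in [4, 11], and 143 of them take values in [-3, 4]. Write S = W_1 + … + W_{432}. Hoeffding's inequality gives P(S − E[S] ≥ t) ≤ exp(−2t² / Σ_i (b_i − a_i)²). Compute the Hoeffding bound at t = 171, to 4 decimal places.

0.0199

Σ(b_i − a_i)² = 260·5² + 29·7² + 143·7² = 14928.
Exponent = 2·171² / 14928 = 3.91760.
Bound = exp(−3.91760) = 0.01989.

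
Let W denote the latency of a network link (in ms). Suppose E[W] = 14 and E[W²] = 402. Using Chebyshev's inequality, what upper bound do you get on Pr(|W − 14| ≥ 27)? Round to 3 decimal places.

0.283

Var(W) = E[W²] − (E[W])² = 402 − 196 = 206.
Chebyshev's inequality: Pr(|W − μ| ≥ t) ≤ Var(W)/t² = 206/729 = 0.2826.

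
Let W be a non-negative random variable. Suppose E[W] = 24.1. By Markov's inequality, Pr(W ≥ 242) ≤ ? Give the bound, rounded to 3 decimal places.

0.100

Markov's inequality: for a non-negative random variable, Pr(W ≥ a) ≤ E[W]/a.
Here E[W] = 24.1 and a = 242, so the bound is 24.1/242 = 0.0996.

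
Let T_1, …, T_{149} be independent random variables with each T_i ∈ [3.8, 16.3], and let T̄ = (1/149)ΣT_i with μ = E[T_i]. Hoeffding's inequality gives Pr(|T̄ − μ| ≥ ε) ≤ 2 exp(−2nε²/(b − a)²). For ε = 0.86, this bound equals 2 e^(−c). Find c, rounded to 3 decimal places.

c = 2nε²/(b − a)² = 2·149·0.86² / 12.5² = 1.4106.

1.411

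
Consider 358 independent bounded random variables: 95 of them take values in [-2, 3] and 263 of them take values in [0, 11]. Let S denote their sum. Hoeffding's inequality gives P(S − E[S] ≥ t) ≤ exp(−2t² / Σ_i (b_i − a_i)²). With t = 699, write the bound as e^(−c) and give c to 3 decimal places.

28.575

Σ(b_i − a_i)² = 95·5² + 263·11² = 34198.
c = 2t² / 34198 = 2·699² / 34198 = 28.5748.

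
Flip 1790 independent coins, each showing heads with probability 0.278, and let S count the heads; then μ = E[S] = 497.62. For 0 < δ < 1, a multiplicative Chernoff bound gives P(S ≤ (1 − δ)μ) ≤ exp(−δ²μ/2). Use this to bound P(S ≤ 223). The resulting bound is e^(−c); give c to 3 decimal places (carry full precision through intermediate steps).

Write 223 = (1 − δ)μ, so δ = 1 − 223/497.62 = 0.5518669…
Then the exponent is δ²μ/2 = (μ − 223)²/(2μ) = 75.776842.

75.777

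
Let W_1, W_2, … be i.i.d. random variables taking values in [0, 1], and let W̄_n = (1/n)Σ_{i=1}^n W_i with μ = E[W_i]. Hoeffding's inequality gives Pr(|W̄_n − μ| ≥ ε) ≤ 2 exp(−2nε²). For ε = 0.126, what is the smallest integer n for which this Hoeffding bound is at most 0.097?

Require 2·exp(−2nε²) ≤ 0.097, i.e. 2nε² ≥ ln(2/0.097) = 3.026191.
So n ≥ 3.026191 / (2·0.126²) = 95.307.
The smallest integer n is 96.

96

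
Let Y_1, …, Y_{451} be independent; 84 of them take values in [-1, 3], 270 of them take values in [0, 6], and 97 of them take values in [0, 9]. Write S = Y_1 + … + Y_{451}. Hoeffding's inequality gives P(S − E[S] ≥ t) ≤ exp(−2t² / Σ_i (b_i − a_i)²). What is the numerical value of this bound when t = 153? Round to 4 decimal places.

0.0842

Σ(b_i − a_i)² = 84·4² + 270·6² + 97·9² = 18921.
Exponent = 2·153² / 18921 = 2.47439.
Bound = exp(−2.47439) = 0.08421.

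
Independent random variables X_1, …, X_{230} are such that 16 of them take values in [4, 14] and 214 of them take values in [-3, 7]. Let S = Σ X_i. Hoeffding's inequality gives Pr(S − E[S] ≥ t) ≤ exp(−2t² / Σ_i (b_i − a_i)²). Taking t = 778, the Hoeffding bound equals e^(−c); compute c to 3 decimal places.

Σ(b_i − a_i)² = 16·10² + 214·10² = 23000.
c = 2t² / 23000 = 2·778² / 23000 = 52.6334.

52.633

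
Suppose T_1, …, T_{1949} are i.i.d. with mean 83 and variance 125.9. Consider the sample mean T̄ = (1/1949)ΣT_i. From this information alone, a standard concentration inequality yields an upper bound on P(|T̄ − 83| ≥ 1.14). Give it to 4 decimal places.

0.0497

With mean and variance of each term known, Chebyshev's inequality bounds the deviation of the sum (or sample mean).
Var(T̄) = Var(T_i)/n = 125.9/1949 = 0.064597.
Chebyshev: P(|T̄ − 83| ≥ 1.14) ≤ Var(T̄)/(1.14)² = 125.9/(1949·1.14²) = 0.0497.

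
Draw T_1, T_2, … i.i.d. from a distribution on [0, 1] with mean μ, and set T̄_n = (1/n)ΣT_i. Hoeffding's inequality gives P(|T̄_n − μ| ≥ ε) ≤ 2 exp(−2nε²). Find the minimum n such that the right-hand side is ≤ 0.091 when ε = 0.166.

57

Require 2·exp(−2nε²) ≤ 0.091, i.e. 2nε² ≥ ln(2/0.091) = 3.090043.
So n ≥ 3.090043 / (2·0.166²) = 56.068.
The smallest integer n is 57.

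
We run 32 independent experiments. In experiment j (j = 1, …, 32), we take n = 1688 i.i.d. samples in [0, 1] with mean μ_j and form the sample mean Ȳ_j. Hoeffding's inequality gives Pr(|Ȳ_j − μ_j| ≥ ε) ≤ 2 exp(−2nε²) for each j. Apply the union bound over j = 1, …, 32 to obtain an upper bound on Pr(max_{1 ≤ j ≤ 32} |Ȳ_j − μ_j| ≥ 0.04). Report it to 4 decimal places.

Per-experiment Hoeffding bound: 2·exp(−2·1688·0.04²) = 2·exp(−5.40160) = 0.0090187.
Union bound over 32 events: 32·0.0090187 = 0.28860.

0.2886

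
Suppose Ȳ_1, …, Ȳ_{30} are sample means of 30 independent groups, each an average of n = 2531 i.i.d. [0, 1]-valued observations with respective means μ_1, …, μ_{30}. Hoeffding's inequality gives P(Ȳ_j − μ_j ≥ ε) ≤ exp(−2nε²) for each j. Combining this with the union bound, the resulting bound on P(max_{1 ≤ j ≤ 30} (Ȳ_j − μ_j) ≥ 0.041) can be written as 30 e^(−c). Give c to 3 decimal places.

Union bound over the 30 events: P(max_{1 ≤ j ≤ 30} (Ȳ_j − μ_j) ≥ 0.041) ≤ 30·exp(−2nε²) = 30 exp(−2·2531·0.041²).
So c = 2·2531·0.041² = 8.5092.

8.509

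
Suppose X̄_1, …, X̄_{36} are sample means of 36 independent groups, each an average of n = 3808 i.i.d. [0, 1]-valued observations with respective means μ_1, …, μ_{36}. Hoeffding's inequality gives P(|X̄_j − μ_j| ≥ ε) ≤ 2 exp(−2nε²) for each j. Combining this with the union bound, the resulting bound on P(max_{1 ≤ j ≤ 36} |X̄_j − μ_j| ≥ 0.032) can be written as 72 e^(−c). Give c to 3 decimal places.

Union bound over the 36 events: P(max_{1 ≤ j ≤ 36} |X̄_j − μ_j| ≥ 0.032) ≤ 36·2·exp(−2nε²) = 72 exp(−2·3808·0.032²).
So c = 2·3808·0.032² = 7.7988.

7.799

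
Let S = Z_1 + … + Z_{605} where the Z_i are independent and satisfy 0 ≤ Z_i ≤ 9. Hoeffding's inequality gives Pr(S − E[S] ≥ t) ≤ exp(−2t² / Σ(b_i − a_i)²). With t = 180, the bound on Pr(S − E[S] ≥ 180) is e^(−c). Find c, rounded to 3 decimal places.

1.322

Σ(b_i − a_i)² = 605·(9)² = 49005.
c = 2t²/49005 = 2·180²/49005 = 1.3223.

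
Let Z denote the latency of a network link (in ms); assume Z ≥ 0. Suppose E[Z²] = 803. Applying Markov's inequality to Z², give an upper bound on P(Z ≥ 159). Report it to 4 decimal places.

Since Z ≥ 0, the event {Z ≥ 159} is the same as {Z² ≥ 25281}.
Markov's inequality applied to Z² gives P(Z² ≥ 25281) ≤ E[Z²]/25281 = 803/25281 = 0.0318.

0.0318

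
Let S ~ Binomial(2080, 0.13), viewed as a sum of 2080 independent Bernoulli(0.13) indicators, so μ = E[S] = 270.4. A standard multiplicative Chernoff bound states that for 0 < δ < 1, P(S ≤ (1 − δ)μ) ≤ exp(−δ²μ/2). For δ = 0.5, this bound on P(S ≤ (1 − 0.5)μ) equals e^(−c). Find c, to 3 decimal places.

c = δ²μ/2 = 0.5²·270.4/2 = 33.8000.

33.800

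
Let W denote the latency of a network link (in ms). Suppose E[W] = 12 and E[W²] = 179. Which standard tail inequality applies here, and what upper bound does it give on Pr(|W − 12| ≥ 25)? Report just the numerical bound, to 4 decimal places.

0.0560

The first two moments determine the variance, so Chebyshev's inequality is the sharpest standard bound available.
Var(W) = E[W²] − (E[W])² = 179 − 144 = 35.
Chebyshev's inequality: Pr(|W − μ| ≥ t) ≤ Var(W)/t² = 35/625 = 0.0560.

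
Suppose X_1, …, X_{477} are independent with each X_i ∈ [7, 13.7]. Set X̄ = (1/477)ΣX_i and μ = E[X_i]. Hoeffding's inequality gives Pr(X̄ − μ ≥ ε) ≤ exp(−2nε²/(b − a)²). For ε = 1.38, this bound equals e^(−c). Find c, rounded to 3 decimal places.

c = 2nε²/(b − a)² = 2·477·1.38² / 6.7² = 40.4722.

40.472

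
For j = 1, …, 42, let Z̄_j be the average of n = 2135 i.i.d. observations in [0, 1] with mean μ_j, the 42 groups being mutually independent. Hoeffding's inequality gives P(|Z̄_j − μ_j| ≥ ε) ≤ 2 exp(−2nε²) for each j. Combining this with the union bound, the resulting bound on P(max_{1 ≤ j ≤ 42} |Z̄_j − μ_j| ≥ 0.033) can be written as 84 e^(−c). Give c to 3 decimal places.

Union bound over the 42 events: P(max_{1 ≤ j ≤ 42} |Z̄_j − μ_j| ≥ 0.033) ≤ 42·2·exp(−2nε²) = 84 exp(−2·2135·0.033²).
So c = 2·2135·0.033² = 4.6500.

4.650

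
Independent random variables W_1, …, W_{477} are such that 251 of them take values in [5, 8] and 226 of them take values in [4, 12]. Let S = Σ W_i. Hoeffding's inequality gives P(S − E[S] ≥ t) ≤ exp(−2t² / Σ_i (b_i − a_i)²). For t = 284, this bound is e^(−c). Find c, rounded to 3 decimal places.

Σ(b_i − a_i)² = 251·3² + 226·8² = 16723.
c = 2t² / 16723 = 2·284² / 16723 = 9.6461.

9.646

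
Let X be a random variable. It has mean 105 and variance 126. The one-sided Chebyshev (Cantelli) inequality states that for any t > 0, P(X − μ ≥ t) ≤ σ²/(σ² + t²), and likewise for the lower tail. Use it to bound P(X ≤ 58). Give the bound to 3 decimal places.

Here σ² = 126 and t = 47, so σ² + t² = 2335.
Cantelli's bound: 126/2335 = 0.0540.

0.054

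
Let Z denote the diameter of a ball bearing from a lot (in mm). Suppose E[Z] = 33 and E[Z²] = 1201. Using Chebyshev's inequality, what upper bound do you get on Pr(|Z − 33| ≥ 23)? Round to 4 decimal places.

Var(Z) = E[Z²] − (E[Z])² = 1201 − 1089 = 112.
Chebyshev's inequality: Pr(|Z − μ| ≥ t) ≤ Var(Z)/t² = 112/529 = 0.2117.

0.2117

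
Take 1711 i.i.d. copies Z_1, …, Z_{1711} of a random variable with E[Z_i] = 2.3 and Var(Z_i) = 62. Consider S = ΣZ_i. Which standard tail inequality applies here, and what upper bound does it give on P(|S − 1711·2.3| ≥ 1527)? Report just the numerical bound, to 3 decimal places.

With mean and variance of each term known, Chebyshev's inequality bounds the deviation of the sum (or sample mean).
Var(S) = n·Var(Z_i) = 1711·62 = 106082.
Chebyshev: P(|S − 1711·2.3| ≥ 1527) ≤ Var(S)/1527² = 106082/2331729 = 0.0455.

0.045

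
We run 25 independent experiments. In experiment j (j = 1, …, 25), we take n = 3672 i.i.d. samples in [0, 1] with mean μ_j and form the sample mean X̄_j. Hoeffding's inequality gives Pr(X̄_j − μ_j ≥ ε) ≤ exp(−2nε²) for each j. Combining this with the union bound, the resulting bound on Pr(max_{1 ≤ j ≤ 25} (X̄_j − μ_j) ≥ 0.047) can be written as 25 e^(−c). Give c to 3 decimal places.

Union bound over the 25 events: Pr(max_{1 ≤ j ≤ 25} (X̄_j − μ_j) ≥ 0.047) ≤ 25·exp(−2nε²) = 25 exp(−2·3672·0.047²).
So c = 2·3672·0.047² = 16.2229.

16.223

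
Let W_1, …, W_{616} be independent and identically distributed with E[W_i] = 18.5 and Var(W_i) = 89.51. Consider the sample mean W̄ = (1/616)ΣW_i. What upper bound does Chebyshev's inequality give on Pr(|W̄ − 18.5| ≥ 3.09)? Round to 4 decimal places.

Var(W̄) = Var(W_i)/n = 89.51/616 = 0.14531.
Chebyshev: Pr(|W̄ − 18.5| ≥ 3.09) ≤ Var(W̄)/(3.09)² = 89.51/(616·3.09²) = 0.0152.

0.0152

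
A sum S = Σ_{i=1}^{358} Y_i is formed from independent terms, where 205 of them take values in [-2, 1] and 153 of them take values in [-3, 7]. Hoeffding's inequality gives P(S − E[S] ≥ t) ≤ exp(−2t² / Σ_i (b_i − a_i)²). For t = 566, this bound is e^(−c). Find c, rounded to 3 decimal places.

Σ(b_i − a_i)² = 205·3² + 153·10² = 17145.
c = 2t² / 17145 = 2·566² / 17145 = 37.3702.

37.370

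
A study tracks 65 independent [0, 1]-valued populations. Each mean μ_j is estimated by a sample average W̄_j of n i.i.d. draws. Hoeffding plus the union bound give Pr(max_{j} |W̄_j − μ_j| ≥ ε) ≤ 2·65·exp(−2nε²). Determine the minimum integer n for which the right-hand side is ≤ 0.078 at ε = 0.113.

Need 2·65·exp(−2nε²) ≤ 0.078, i.e. exp(−2nε²) ≤ 0.078/130.
So 2nε² ≥ ln(130/0.078) = 7.418581.
Hence n ≥ 7.418581/(2·0.113²) = 290.492.
The smallest integer n is 291.

291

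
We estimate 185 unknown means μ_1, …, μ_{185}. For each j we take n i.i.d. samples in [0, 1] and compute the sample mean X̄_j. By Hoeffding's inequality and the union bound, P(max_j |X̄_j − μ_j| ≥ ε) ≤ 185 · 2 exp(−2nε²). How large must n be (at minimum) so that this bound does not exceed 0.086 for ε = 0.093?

484

Need 2·185·exp(−2nε²) ≤ 0.086, i.e. exp(−2nε²) ≤ 0.086/370.
So 2nε² ≥ ln(370/0.086) = 8.366911.
Hence n ≥ 8.366911/(2·0.093²) = 483.692.
The smallest integer n is 484.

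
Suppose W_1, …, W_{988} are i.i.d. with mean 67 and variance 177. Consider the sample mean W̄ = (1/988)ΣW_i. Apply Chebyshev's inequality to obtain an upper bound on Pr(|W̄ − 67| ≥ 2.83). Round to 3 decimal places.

Var(W̄) = Var(W_i)/n = 177/988 = 0.17915.
Chebyshev: Pr(|W̄ − 67| ≥ 2.83) ≤ Var(W̄)/(2.83)² = 177/(988·2.83²) = 0.0224.

0.022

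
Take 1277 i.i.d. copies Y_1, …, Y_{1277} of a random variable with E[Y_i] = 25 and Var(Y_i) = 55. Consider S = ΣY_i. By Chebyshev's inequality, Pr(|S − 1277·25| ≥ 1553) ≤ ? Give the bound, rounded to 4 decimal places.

0.0291

Var(S) = n·Var(Y_i) = 1277·55 = 70235.
Chebyshev: Pr(|S − 1277·25| ≥ 1553) ≤ Var(S)/1553² = 70235/2411809 = 0.0291.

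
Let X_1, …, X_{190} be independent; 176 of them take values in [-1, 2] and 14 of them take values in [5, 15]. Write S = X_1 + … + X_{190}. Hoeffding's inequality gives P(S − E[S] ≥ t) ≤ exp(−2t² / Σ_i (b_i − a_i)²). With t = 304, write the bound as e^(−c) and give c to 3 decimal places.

61.941

Σ(b_i − a_i)² = 176·3² + 14·10² = 2984.
c = 2t² / 2984 = 2·304² / 2984 = 61.9410.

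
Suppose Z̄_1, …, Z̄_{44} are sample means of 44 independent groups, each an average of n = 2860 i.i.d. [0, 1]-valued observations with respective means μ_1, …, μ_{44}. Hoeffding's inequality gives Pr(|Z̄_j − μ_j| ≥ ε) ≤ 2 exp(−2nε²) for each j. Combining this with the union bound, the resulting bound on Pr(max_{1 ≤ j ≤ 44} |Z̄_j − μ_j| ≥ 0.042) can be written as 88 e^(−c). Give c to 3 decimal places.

10.090

Union bound over the 44 events: Pr(max_{1 ≤ j ≤ 44} |Z̄_j − μ_j| ≥ 0.042) ≤ 44·2·exp(−2nε²) = 88 exp(−2·2860·0.042²).
So c = 2·2860·0.042² = 10.0901.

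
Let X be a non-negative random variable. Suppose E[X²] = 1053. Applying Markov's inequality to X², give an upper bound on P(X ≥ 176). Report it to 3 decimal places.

0.034

Since X ≥ 0, the event {X ≥ 176} is the same as {X² ≥ 30976}.
Markov's inequality applied to X² gives P(X² ≥ 30976) ≤ E[X²]/30976 = 1053/30976 = 0.0340.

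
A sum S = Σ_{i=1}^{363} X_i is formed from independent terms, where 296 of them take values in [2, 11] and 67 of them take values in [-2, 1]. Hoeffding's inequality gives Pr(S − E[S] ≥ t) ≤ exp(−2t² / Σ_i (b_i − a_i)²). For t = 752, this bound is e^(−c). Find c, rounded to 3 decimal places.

46.015

Σ(b_i − a_i)² = 296·9² + 67·3² = 24579.
c = 2t² / 24579 = 2·752² / 24579 = 46.0152.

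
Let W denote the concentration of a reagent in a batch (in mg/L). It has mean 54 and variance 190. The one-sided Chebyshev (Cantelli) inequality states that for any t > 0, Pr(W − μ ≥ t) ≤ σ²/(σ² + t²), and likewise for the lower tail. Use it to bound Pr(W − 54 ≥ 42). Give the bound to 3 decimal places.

Here σ² = 190 and t = 42, so σ² + t² = 1954.
Cantelli's bound: 190/1954 = 0.0972.

0.097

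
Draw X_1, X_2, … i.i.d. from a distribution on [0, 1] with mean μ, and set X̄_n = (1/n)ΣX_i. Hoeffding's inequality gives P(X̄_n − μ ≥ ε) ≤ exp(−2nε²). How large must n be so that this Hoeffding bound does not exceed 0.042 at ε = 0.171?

Require exp(−2nε²) ≤ 0.042, i.e. 2nε² ≥ ln(1/0.042) = 3.170086.
So n ≥ 3.170086 / (2·0.171²) = 54.206.
The smallest integer n is 55.

55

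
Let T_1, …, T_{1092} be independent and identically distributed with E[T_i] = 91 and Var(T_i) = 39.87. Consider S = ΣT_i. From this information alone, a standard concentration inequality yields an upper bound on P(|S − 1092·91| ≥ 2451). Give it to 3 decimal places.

0.007

With mean and variance of each term known, Chebyshev's inequality bounds the deviation of the sum (or sample mean).
Var(S) = n·Var(T_i) = 1092·39.87 = 43538.04.
Chebyshev: P(|S − 1092·91| ≥ 2451) ≤ Var(S)/2451² = 43538.04/6007401 = 0.0072.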